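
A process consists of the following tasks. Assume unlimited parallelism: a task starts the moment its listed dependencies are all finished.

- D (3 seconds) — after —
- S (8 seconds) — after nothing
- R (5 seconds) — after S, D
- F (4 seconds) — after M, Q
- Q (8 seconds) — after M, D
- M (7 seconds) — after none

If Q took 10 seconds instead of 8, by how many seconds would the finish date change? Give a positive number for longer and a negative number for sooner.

The binding path is M→Q→F = 7+8+4 = 19; finish at 19 seconds.
Since Q is critical, the +2 change carries straight to that chain (now 21 seconds).
The critical path is still M→Q→F; finish is now 21 seconds.
Change in finish: 21 − 19 = +2 seconds.

2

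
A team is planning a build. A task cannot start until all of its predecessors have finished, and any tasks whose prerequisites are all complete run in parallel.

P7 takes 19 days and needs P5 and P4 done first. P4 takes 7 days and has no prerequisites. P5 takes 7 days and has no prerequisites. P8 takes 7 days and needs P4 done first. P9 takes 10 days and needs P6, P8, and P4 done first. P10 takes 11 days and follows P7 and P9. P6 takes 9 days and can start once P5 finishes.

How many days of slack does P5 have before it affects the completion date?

P4→P7→P10 = 7+19+11 = 37 sets the makespan at 37 days.
P5 finishes as early as 7 and must finish by 7.
Float = 37 − 37 = 0.

0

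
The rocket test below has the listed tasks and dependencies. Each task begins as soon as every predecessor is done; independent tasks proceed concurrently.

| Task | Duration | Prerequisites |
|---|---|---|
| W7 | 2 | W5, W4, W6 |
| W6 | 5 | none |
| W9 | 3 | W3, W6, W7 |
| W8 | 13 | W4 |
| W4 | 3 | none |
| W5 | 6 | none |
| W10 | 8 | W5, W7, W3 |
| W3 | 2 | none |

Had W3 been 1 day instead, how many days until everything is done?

16

Critical path before the change: W4→W8 = 3+13 = 16 giving 16 days.
W3 has 6 days of float (longest path through it is 10).
That remains the longest chain; total 16 days.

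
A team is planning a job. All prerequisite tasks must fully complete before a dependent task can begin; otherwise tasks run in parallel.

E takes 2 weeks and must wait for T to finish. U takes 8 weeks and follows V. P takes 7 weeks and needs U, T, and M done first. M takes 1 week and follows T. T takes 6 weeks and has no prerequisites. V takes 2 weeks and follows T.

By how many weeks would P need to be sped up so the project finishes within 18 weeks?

Current finish: 23 weeks; target: 18.
P is on every critical path, so each week cut from P cuts the finish by one (this holds down to a finish of 17).
Need 23 − 18 = 5 weeks off P → P becomes 2 weeks, finish becomes 18.

5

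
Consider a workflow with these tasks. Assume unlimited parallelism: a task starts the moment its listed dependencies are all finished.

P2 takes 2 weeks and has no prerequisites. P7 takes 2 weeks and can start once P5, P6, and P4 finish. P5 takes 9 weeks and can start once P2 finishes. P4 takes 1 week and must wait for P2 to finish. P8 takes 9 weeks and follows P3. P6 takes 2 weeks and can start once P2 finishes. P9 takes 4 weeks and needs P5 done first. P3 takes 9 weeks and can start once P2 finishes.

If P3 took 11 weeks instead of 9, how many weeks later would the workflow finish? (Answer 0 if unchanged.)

Actual critical path: P2→P3→P8 = 2+9+9 = 20 ⇒ 20 weeks.
P3 lies on that path, so at 11 weeks the path becomes 22 weeks.
The critical path is still P2→P3→P8; finish is now 22 weeks.
Change in finish: 22 − 20 = +2 weeks.

2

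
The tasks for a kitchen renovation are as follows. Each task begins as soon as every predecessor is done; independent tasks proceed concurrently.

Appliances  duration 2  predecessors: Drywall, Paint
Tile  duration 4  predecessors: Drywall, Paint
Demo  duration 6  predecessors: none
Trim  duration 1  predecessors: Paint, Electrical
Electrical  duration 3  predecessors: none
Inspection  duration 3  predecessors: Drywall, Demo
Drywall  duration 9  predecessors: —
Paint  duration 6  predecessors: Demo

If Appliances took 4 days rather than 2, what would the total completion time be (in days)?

As given, the longest chain is Demo→Paint→Tile = 6+6+4 = 16, so the finish is 16 days.
The longest path through Appliances is only 14 days, so Appliances has float 2.
No other chain overtakes it, so the finish is 16 days.

16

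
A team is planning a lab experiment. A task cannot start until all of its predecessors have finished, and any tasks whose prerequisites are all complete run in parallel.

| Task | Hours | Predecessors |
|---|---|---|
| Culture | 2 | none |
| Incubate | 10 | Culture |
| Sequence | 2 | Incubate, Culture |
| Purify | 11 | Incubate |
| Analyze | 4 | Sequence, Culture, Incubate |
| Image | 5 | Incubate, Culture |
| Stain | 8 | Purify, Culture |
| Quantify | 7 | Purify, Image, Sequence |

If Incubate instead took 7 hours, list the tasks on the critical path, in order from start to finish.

Culture, Incubate, Purify, Stain

The binding path is Culture→Incubate→Purify→Stain = 2+10+11+8 = 31; finish at 31 hours.
Since Incubate is critical, the -3 change carries straight to that chain (now 28 hours).
The critical path is still Culture→Incubate→Purify→Stain; finish is now 28 hours.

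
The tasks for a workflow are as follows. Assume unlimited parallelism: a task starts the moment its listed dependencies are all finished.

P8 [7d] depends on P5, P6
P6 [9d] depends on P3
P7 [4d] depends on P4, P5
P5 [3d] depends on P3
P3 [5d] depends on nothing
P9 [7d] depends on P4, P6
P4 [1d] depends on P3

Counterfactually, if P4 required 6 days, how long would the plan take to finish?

As given, the longest chain is P3→P6→P8 = 5+9+7 = 21, so the finish is 21 days.
P4 has 8 days of float (longest path through it is 13).
The critical path is still P3→P6→P8; finish is now 21 days.

21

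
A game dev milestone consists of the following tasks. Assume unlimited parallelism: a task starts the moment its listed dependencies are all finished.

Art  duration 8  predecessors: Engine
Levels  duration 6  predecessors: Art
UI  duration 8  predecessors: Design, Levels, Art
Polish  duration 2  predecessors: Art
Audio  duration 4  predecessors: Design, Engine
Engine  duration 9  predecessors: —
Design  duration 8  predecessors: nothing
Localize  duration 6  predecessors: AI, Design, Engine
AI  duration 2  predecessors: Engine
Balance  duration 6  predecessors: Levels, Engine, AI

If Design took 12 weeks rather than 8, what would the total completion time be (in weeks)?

31

Actual critical path: Engine→Art→Levels→UI = 9+8+6+8 = 31 ⇒ 31 weeks.
Design has 15 weeks of float (longest path through it is 16).
That remains the longest chain; total 31 weeks.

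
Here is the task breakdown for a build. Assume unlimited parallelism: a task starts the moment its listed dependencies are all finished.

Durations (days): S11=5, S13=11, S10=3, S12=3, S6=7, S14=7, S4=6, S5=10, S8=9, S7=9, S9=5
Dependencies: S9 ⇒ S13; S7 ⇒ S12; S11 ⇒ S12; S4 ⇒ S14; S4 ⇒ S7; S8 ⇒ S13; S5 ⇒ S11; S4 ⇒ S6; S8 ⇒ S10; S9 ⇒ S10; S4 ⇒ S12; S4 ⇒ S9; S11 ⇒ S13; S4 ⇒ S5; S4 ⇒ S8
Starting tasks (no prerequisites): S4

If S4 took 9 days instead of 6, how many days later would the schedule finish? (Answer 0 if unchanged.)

As given, the longest chain is S4→S5→S11→S13 = 6+10+5+11 = 32, so the finish is 32 days.
S4 lies on that path, so at 9 days the path becomes 35 days.
That remains the longest chain; total 35 days.
Change in finish: 35 − 32 = +3 days.

3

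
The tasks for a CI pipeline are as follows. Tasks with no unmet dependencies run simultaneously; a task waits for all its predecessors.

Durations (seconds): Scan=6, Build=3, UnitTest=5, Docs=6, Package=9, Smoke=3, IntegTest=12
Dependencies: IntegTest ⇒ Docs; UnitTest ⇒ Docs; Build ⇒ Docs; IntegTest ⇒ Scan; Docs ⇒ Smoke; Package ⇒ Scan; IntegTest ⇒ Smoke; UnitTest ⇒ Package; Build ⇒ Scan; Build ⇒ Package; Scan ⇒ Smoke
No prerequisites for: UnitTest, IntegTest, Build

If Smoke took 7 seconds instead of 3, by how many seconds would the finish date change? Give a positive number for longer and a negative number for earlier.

The binding path is UnitTest→Package→Scan→Smoke = 5+9+6+3 = 23; finish at 23 seconds.
Smoke lies on that path, so at 7 seconds the path becomes 27 seconds.
No other chain overtakes it, so the finish is 27 seconds.
Change in finish: 27 − 23 = +4 seconds.

4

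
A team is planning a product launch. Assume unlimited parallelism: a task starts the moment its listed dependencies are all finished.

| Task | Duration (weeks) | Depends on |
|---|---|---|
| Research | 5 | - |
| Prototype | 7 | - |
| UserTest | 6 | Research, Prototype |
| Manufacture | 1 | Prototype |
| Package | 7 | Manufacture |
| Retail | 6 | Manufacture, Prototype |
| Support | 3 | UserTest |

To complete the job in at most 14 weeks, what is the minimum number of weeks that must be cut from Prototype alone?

2

Current finish: 16 weeks; target: 14.
Prototype is on every critical path, so each week cut from Prototype cuts the finish by one (this holds down to a finish of 14).
Need 16 − 14 = 2 weeks off Prototype → Prototype becomes 5 weeks, finish becomes 14.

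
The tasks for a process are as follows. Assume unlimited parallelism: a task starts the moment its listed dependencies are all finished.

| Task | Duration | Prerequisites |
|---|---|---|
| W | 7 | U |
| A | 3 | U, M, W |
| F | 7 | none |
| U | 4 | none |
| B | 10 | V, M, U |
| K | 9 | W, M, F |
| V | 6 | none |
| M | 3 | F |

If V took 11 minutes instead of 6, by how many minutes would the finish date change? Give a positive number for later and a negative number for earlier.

1

As given, the longest chain is U→W→K = 4+7+9 = 20, so the finish is 20 minutes.
V has 4 minutes of float (longest path through it is 16).
Now V→B = 11+10 = 21 is longest, so the finish becomes 21 minutes.
Change in finish: 21 − 20 = +1 minutes.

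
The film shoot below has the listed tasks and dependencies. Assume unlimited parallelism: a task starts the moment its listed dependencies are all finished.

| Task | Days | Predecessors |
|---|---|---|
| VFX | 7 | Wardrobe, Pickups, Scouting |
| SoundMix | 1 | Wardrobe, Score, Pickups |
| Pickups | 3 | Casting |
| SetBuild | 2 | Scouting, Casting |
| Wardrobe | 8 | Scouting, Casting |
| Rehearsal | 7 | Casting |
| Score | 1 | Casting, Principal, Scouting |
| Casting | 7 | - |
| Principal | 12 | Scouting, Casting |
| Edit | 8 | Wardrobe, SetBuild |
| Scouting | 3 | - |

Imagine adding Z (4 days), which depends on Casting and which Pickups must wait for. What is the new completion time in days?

Originally the job takes 23 days.
With Z inserted, Pickups now waits for max(Casting, Z).
New critical path: Casting→Wardrobe→Edit = 7+8+8 = 23 ⇒ 23 days.

23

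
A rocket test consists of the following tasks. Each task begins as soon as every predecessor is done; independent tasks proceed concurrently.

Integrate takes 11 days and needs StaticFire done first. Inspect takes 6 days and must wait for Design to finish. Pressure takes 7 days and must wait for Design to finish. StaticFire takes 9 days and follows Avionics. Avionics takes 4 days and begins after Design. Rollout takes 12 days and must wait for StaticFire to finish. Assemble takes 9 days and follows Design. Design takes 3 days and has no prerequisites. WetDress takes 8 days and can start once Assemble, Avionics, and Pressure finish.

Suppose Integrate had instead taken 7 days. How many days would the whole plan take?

28

Critical path before the change: Design→Avionics→StaticFire→Rollout = 3+4+9+12 = 28 giving 28 days.
The longest path through Integrate is only 27 days, so Integrate has float 1.
The critical path is still Design→Avionics→StaticFire→Rollout; finish is now 28 days.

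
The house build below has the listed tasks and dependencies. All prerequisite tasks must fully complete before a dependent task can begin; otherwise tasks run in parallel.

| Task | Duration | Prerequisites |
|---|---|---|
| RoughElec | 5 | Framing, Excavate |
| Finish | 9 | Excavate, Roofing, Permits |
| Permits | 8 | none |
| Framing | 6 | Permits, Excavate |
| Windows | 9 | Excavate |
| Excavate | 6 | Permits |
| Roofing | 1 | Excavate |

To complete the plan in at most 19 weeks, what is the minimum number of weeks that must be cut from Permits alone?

6

Current finish: 25 weeks; target: 19.
Permits is on every critical path, so each week cut from Permits cuts the finish by one (this holds down to a finish of 18).
Need 25 − 19 = 6 weeks off Permits → Permits becomes 2 weeks, finish becomes 19.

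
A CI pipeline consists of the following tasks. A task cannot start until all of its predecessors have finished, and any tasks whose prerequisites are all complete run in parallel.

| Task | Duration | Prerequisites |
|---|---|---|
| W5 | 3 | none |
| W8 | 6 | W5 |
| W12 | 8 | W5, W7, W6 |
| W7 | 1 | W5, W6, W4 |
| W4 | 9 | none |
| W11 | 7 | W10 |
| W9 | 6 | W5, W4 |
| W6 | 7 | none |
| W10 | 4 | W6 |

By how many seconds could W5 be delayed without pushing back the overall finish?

6

W4→W7→W12 = 9+1+8 = 18 sets the makespan at 18 seconds.
W5 finishes as early as 3 and must finish by 9.
Float = 18 − 12 = 6.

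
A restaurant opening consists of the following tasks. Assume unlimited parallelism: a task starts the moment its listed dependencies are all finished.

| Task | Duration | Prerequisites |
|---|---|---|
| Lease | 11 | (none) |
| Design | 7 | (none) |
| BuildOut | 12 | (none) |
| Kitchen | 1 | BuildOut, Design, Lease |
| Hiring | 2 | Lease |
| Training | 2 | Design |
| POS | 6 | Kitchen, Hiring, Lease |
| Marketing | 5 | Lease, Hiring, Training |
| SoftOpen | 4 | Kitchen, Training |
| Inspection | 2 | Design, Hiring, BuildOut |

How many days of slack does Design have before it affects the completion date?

5

Lease→Hiring→POS = 11+2+6 = 19 sets the makespan at 19 days.
The longest chain containing Design totals 14 days.
Slack of Design = 5 − 0 = 5 days.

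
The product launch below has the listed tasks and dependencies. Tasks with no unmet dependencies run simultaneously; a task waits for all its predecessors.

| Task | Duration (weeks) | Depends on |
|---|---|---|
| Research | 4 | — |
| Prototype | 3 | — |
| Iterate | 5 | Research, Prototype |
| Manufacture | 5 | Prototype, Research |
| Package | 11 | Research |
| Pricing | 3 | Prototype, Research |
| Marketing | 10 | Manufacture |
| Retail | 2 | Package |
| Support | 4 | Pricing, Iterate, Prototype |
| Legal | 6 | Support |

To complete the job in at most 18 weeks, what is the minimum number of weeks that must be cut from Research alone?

1

Current finish: 19 weeks; target: 18.
Research is on every critical path, so each week cut from Research cuts the finish by one (this holds down to a finish of 18).
Need 19 − 18 = 1 week off Research → Research becomes 3 weeks, finish becomes 18.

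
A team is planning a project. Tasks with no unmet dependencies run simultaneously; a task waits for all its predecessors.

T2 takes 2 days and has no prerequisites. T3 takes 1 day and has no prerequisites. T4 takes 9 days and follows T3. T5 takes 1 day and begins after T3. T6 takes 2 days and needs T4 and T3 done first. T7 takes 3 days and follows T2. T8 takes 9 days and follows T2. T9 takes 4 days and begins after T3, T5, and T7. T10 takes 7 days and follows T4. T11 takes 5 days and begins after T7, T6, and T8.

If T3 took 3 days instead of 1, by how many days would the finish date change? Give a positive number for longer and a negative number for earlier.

2

Actual critical path: T3→T4→T6→T11 = 1+9+2+5 = 17 ⇒ 17 days.
T3 is on the critical path; changing it to 3 makes that path 19 days.
The critical path is still T3→T4→T6→T11; finish is now 19 days.
Change in finish: 19 − 17 = +2 days.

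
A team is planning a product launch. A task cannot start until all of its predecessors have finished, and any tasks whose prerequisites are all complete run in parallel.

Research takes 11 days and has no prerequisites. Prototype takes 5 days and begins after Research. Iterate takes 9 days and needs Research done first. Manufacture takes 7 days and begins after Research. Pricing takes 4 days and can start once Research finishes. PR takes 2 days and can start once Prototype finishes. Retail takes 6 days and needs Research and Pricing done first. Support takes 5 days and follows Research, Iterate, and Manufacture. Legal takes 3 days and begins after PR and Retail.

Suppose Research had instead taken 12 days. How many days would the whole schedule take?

26

Actual critical path: Research→Iterate→Support = 11+9+5 = 25 ⇒ 25 days.
Since Research is critical, the +1 change carries straight to that chain (now 26 days).
No other chain overtakes it, so the finish is 26 days.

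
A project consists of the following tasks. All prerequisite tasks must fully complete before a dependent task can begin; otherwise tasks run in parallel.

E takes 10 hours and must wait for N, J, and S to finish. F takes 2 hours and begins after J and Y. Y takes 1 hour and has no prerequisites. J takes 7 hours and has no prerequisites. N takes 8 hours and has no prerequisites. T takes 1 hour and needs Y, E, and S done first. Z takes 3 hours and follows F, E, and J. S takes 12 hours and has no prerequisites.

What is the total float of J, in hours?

The longest chain is S→E→Z = 12+10+3 = 25; overall finish 25 hours.
Longest path through J: 20 hours (earliest finish 7, latest finish 12).
Float = 25 − 20 = 5.

5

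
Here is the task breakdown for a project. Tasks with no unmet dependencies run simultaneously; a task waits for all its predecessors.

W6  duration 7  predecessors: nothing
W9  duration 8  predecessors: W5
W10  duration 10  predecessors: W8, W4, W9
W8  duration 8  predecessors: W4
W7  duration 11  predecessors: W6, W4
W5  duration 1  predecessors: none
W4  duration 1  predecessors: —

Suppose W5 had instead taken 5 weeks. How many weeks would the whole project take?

Critical path before the change: W5→W9→W10 = 1+8+10 = 19 giving 19 weeks.
W5 lies on that path, so at 5 weeks the path becomes 23 weeks.
That remains the longest chain; total 23 weeks.

23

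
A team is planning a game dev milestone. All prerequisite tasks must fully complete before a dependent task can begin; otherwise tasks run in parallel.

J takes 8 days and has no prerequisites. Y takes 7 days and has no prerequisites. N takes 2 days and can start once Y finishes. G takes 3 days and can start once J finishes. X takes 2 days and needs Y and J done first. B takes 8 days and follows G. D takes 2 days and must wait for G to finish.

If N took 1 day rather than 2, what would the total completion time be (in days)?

19

Critical path before the change: J→G→B = 8+3+8 = 19 giving 19 days.
The longest path through N is only 9 days, so N has float 10.
The critical path is still J→G→B; finish is now 19 days.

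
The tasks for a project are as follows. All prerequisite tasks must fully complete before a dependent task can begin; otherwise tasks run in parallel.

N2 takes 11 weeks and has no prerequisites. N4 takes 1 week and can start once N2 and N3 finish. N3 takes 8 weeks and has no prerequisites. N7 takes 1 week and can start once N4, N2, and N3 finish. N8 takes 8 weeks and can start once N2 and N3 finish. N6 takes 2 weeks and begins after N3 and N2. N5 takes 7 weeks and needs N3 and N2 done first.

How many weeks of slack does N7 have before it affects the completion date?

6

The longest chain is N2→N8 = 11+8 = 19; overall finish 19 weeks.
The longest chain containing N7 totals 13 weeks.
Float = 19 − 13 = 6.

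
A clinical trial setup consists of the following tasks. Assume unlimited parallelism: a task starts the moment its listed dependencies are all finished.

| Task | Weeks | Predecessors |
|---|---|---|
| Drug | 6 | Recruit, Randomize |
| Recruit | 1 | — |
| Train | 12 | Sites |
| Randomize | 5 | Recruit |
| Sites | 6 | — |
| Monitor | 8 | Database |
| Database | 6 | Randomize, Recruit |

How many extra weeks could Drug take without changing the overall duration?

Recruit→Randomize→Database→Monitor = 1+5+6+8 = 20 sets the makespan at 20 weeks.
Drug finishes as early as 12 and must finish by 20.
Slack of Drug = 14 − 6 = 8 weeks.

8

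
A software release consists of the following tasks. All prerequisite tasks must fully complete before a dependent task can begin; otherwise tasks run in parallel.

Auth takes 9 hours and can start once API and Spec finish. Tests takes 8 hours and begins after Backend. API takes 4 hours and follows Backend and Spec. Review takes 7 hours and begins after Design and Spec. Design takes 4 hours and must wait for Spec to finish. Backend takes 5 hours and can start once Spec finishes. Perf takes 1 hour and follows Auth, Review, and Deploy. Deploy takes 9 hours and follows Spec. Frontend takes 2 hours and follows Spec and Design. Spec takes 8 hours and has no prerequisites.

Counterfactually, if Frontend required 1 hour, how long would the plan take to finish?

27

The binding path is Spec→Backend→API→Auth→Perf = 8+5+4+9+1 = 27; finish at 27 hours.
Frontend has 13 hours of float (longest path through it is 14).
No other chain overtakes it, so the finish is 27 hours.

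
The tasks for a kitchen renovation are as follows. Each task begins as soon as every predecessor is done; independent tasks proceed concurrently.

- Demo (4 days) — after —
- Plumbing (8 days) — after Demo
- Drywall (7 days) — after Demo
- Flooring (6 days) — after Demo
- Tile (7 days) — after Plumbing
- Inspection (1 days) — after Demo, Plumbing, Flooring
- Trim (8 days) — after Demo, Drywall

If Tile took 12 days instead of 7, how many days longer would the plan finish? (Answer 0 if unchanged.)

Critical path before the change: Demo→Plumbing→Tile = 4+8+7 = 19 giving 19 days.
Since Tile is critical, the +5 change carries straight to that chain (now 24 days).
No other chain overtakes it, so the finish is 24 days.
Change in finish: 24 − 19 = +5 days.

5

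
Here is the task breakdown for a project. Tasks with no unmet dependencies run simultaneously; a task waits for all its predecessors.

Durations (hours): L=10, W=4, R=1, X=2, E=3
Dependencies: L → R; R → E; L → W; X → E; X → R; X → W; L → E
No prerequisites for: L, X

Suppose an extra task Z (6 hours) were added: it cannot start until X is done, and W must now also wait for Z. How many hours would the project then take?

14

Originally the project takes 14 hours.
With Z inserted, W now waits for max(X, L, Z).
New critical path: L→W = 10+4 = 14 ⇒ 14 hours.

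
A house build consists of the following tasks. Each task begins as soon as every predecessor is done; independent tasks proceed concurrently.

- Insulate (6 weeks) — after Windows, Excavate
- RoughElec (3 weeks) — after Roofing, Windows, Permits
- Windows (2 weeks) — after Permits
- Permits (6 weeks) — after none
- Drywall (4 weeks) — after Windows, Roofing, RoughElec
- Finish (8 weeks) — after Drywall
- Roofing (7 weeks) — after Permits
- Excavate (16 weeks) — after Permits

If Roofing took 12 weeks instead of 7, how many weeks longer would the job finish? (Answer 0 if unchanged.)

Critical path before the change: Permits→Roofing→RoughElec→Drywall→Finish = 6+7+3+4+8 = 28 giving 28 weeks.
Roofing is on the critical path; changing it to 12 makes that path 33 weeks.
That remains the longest chain; total 33 weeks.
Change in finish: 33 − 28 = +5 weeks.

5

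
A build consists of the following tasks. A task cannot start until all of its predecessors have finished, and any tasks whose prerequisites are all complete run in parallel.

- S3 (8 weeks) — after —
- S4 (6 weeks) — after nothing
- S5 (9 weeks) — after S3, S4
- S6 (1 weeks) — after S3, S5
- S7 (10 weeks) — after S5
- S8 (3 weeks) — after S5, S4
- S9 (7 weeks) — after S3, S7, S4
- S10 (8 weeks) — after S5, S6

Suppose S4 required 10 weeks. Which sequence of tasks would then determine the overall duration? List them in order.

As given, the longest chain is S3→S5→S7→S9 = 8+9+10+7 = 34, so the finish is 34 weeks.
S4 is off the critical path — its longest chain is 32 weeks, giving 2 of slack.
The binding chain switches to S4→S5→S7→S9 = 10+9+10+7 = 36; finish 36 weeks.

S4, S5, S7, S9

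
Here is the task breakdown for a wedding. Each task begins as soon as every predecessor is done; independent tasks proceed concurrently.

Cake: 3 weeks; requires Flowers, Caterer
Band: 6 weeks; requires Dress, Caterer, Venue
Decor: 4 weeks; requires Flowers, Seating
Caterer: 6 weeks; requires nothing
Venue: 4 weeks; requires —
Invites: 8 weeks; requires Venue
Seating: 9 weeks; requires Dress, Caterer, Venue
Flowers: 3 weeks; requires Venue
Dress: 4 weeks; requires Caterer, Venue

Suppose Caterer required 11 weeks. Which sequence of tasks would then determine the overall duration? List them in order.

Critical path before the change: Caterer→Dress→Seating→Decor = 6+4+9+4 = 23 giving 23 weeks.
Caterer lies on that path, so at 11 weeks the path becomes 28 weeks.
No other chain overtakes it, so the finish is 28 weeks.

Caterer, Dress, Seating, Decor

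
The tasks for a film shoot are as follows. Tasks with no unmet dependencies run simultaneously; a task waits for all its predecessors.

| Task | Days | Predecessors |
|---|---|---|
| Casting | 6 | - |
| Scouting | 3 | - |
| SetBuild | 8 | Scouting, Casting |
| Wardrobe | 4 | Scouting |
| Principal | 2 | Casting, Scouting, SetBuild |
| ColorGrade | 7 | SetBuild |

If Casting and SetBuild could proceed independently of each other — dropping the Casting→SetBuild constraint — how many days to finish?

18

With the dependency in place, Casting→SetBuild→ColorGrade = 6+8+7 = 21 sets the finish at 21 days.
Without Casting→SetBuild, SetBuild's earliest start moves from 6 to 3.
New critical path: Scouting→SetBuild→ColorGrade = 3+8+7 = 18 ⇒ 18 days.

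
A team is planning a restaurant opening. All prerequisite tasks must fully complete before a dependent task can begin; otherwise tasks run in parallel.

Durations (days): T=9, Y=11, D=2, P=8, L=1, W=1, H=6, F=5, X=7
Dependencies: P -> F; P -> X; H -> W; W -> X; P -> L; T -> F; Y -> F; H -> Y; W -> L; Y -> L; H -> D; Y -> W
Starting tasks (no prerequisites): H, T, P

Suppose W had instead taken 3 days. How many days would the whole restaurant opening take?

As given, the longest chain is H→Y→W→X = 6+11+1+7 = 25, so the finish is 25 days.
W lies on that path, so at 3 days the path becomes 27 days.
That remains the longest chain; total 27 days.

27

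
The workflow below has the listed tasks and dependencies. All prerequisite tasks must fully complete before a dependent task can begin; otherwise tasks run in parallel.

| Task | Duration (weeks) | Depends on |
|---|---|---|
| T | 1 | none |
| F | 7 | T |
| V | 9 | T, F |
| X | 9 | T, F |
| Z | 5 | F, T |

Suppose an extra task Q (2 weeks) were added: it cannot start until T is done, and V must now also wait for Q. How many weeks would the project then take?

17

Originally the project takes 17 weeks.
With Q inserted, V now waits for max(T, F, Q).
New critical path: T→F→V = 1+7+9 = 17 ⇒ 17 weeks.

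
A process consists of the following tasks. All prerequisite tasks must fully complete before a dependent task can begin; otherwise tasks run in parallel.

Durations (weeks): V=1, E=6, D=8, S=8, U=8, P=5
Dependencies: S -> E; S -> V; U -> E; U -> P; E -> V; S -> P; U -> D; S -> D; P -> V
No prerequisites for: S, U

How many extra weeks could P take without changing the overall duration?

S→D = 8+8 = 16 sets the makespan at 16 weeks.
The longest chain containing P totals 14 weeks.
So P can slip 15 − 13 = 2 weeks.

2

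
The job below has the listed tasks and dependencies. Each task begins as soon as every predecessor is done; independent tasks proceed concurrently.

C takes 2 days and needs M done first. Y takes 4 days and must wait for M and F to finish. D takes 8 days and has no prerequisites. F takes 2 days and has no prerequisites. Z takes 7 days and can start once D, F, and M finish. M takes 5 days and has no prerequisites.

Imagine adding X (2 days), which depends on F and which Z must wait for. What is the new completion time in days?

15

Originally the plan takes 15 days.
With X inserted, Z now waits for max(D, F, M, X).
New critical path: D→Z = 8+7 = 15 ⇒ 15 days.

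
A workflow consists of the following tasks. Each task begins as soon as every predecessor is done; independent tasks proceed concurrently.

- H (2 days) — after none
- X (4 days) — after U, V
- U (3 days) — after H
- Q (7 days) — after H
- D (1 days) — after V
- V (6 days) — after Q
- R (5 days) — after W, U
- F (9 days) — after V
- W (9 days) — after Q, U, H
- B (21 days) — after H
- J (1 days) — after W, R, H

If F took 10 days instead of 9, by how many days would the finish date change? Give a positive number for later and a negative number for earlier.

1

Actual critical path: H→Q→V→F = 2+7+6+9 = 24 ⇒ 24 days.
F lies on that path, so at 10 days the path becomes 25 days.
No other chain overtakes it, so the finish is 25 days.
Change in finish: 25 − 24 = +1 days.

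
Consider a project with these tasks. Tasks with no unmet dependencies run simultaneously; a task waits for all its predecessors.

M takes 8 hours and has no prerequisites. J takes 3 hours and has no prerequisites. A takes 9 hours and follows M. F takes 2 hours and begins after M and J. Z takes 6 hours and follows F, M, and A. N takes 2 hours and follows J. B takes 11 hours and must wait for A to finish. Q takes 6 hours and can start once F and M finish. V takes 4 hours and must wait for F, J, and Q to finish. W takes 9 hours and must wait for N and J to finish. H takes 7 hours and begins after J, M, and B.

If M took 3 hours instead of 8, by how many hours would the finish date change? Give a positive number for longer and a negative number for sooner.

-5

The binding path is M→A→B→H = 8+9+11+7 = 35; finish at 35 hours.
M is on the critical path; changing it to 3 makes that path 30 hours.
The critical path is still M→A→B→H; finish is now 30 hours.
Change in finish: 30 − 35 = -5 hours.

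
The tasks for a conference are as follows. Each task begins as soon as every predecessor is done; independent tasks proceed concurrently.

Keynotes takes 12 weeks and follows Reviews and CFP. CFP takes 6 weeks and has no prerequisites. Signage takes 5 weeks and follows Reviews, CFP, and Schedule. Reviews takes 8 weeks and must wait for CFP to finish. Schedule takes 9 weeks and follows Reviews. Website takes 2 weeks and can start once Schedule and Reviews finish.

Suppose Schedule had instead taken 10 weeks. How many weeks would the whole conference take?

29

Baseline: CFP→Reviews→Schedule→Signage = 6+8+9+5 = 28 → 28 weeks.
Schedule is on the critical path; changing it to 10 makes that path 29 weeks.
That remains the longest chain; total 29 weeks.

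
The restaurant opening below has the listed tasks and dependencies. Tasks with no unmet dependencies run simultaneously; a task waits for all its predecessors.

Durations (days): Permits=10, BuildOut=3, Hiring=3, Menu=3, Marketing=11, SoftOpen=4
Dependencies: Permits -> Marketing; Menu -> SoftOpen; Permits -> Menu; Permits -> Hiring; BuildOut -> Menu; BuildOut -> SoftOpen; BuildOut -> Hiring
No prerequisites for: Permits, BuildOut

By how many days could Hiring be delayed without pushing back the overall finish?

8

Critical path: Permits→Marketing = 10+11 = 21, so the finish is 21 days.
Longest path through Hiring: 13 days (earliest finish 13, latest finish 21).
Float = 21 − 13 = 8.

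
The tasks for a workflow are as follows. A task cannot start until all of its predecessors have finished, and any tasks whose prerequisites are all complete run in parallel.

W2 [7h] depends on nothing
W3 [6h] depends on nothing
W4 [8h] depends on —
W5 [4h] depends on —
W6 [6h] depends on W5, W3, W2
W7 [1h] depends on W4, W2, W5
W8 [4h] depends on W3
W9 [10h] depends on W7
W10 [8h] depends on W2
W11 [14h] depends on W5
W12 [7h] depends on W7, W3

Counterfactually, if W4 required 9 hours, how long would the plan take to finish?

20

Actual critical path: W4→W7→W9 = 8+1+10 = 19 ⇒ 19 hours.
W4 is on the critical path; changing it to 9 makes that path 20 hours.
The critical path is still W4→W7→W9; finish is now 20 hours.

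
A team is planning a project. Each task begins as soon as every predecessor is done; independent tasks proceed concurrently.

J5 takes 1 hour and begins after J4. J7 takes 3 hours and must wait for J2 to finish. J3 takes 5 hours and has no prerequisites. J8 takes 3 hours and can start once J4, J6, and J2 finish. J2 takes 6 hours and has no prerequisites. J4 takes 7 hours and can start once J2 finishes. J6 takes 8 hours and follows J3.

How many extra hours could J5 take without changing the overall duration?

2

The longest chain is J2→J4→J8 = 6+7+3 = 16; overall finish 16 hours.
Longest path through J5: 14 hours (earliest finish 14, latest finish 16).
So J5 can slip 16 − 14 = 2 hours.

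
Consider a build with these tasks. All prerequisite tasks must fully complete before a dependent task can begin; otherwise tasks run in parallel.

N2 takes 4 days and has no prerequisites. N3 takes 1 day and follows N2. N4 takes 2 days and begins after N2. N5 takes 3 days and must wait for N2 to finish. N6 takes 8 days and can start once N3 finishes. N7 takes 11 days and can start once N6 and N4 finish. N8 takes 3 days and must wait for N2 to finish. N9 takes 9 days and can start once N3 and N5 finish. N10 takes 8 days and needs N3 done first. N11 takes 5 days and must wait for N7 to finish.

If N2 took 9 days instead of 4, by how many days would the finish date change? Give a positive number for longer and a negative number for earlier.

The binding path is N2→N3→N6→N7→N11 = 4+1+8+11+5 = 29; finish at 29 days.
N2 lies on that path, so at 9 days the path becomes 34 days.
That remains the longest chain; total 34 days.
Change in finish: 34 − 29 = +5 days.

5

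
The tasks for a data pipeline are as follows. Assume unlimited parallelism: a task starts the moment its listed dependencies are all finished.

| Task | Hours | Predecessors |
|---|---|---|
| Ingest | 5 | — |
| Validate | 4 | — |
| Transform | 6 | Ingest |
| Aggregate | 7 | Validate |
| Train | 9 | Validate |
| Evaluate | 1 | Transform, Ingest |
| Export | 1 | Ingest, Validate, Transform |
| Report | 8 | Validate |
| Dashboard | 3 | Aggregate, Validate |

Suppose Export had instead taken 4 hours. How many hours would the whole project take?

15

As given, the longest chain is Validate→Aggregate→Dashboard = 4+7+3 = 14, so the finish is 14 hours.
The longest path through Export is only 12 hours, so Export has float 2.
New critical path: Ingest→Transform→Export = 5+6+4 = 15 ⇒ 15 hours.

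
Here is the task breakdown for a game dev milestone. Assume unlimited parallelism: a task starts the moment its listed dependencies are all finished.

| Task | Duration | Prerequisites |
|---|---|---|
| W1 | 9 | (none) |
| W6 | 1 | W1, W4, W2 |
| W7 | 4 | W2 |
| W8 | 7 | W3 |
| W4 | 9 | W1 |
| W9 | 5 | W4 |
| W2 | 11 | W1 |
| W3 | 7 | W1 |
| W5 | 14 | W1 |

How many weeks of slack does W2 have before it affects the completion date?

The longest chain is W1→W2→W7 = 9+11+4 = 24; overall finish 24 weeks.
The longest chain containing W2 totals 24 weeks.
So W2 can slip 20 − 20 = 0 weeks.

0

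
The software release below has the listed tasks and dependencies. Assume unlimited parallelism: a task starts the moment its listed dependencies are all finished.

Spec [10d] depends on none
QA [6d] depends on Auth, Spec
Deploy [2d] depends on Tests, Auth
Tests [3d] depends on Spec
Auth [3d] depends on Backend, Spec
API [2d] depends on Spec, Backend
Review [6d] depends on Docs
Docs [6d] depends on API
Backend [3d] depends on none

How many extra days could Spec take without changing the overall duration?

Spec→API→Docs→Review = 10+2+6+6 = 24 sets the makespan at 24 days.
Longest path through Spec: 24 days (earliest finish 10, latest finish 10).
Slack of Spec = 0 − 0 = 0 days.

0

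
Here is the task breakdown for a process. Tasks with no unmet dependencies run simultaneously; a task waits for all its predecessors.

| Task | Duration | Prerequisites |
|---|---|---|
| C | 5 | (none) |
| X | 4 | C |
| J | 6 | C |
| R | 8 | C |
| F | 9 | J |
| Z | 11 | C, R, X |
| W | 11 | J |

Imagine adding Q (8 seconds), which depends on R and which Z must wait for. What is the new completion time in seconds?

32

Originally the plan takes 24 seconds.
With Q inserted, Z now waits for max(C, R, X, Q).
New critical path: C→R→Q→Z = 5+8+8+11 = 32 ⇒ 32 seconds.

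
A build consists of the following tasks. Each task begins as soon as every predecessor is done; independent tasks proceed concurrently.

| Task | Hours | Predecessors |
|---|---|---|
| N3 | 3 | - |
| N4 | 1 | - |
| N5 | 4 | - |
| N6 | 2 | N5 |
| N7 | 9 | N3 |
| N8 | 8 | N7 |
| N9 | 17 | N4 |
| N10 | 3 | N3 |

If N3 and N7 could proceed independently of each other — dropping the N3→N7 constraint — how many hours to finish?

18

Original critical path: N3→N7→N8 = 3+9+8 = 20 ⇒ 20 hours.
Without N3→N7, N7's earliest start moves from 3 to 0.
The longest chain is now N4→N9 = 1+17 = 18, so the job takes 18 hours.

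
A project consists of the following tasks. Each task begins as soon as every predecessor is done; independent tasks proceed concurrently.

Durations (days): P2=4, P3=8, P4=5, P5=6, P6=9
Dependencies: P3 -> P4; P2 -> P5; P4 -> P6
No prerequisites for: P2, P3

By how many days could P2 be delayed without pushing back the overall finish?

P3→P4→P6 = 8+5+9 = 22 sets the makespan at 22 days.
P2 finishes as early as 4 and must finish by 16.
Float = 22 − 10 = 12.

12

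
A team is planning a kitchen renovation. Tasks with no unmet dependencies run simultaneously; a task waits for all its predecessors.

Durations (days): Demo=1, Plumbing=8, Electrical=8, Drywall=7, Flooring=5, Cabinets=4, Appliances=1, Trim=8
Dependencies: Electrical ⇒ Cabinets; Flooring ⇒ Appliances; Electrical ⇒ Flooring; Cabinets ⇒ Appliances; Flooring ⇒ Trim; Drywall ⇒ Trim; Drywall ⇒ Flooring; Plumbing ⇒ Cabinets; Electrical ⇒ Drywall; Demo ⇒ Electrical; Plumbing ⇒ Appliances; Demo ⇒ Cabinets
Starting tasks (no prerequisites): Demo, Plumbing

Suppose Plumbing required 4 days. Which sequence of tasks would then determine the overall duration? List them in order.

Demo, Electrical, Drywall, Flooring, Trim

As given, the longest chain is Demo→Electrical→Drywall→Flooring→Trim = 1+8+7+5+8 = 29, so the finish is 29 days.
Plumbing is off the critical path — its longest chain is 13 days, giving 16 of slack.
That remains the longest chain; total 29 days.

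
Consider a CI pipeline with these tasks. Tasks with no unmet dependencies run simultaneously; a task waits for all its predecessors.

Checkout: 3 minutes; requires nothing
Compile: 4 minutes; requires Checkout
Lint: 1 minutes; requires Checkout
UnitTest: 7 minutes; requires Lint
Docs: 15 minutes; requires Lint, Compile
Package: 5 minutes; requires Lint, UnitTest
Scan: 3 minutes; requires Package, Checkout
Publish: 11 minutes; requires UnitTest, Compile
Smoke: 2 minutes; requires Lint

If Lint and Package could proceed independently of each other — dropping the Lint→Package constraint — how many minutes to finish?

22

With the dependency in place, Checkout→Compile→Docs = 3+4+15 = 22 sets the finish at 22 minutes.
Dropping Lint→Package doesn't change Package's earliest start (11); another predecessor still binds.
After: Checkout→Compile→Docs = 3+4+15 = 22 → 22 minutes.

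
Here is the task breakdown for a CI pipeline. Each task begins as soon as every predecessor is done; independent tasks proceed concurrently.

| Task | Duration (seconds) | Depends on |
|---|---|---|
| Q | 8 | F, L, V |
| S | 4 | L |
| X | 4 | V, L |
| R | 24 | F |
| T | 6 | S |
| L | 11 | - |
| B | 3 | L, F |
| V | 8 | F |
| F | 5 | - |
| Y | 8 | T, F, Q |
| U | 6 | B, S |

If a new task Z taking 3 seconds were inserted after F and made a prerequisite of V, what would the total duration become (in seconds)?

32

Originally the schedule takes 29 seconds.
With Z inserted, V now waits for max(F, Z).
New critical path: F→Z→V→Q→Y = 5+3+8+8+8 = 32 ⇒ 32 seconds.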